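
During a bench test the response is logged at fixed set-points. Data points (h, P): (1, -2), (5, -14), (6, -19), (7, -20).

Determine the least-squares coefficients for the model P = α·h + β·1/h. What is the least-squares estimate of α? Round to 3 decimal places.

α = -2.972

The normal equations are: 111·α + 4·β = -326;  4·α + (47989/44100)·β = -2273/210.
(Σh·h = 111, Σh·1/h = 4, Σ1/h·1/h = 47989/44100, Σh·P = -326, Σ1/h·P = -2273/210.)
Eliminating β: (47989/44100)·(row 1) − 4·(row 2) gives (1540393/14700)·α = (47989/44100)·(-326) − 4·(-2273/210) = -6867547/22050, so α = -13735094/4621179.
Then β = ((-2273/210) − 4·(-13735094/4621179))/(47989/44100) = 1507590/1540393.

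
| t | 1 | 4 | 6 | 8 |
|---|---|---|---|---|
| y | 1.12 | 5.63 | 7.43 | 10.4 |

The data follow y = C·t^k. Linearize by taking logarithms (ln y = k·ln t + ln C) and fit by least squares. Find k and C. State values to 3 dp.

k = 1.070, C = 1.151

Let Y = ln y. Fitting Y = k·ln t + ln C by least squares:
Σln t = 5.2575, Σ(ln t)² = 9.4563, Σln y = 6.1888, Σln t·ln y = 10.8587.
Equations: 9.4563·k + 5.2575·ln C = 10.8587;  5.2575·k + 4·ln C = 6.1888.
Slope k = (n·Σln t·ln y − Σln t·Σln y)/(n·Σ(ln t)² − (Σln t)²) = (4·10.8587 − 5.2575·6.1888)/10.1839 = 1.07007; ln C = (Σln y − k·Σln t)/n = 0.14072, so C = exp(0.14072) = 1.15110.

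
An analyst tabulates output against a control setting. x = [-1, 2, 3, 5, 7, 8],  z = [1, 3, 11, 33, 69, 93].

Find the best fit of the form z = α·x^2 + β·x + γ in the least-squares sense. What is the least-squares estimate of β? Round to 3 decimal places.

β = -0.914

From the data, Σx^2·x^2 = 7220, Σx^2·x = 1014, Σx^2 = 152, Σx·x = 152, Σx = 24, Σ1 = 6.
For Mᵀz: Σx^2·z = 10270, Σx·z = 1430, Σz = 210.
So MᵀM·[α, β, γ]ᵀ = Mᵀz: [[7220, 1014, 152]; [1014, 152, 24]; [152, 24, 6]]·[α, β, γ]ᵀ = [10270, 1430, 210]ᵀ.
Solving the 3×3 system (Gaussian elimination) gives α = 807/511, β = -467/511, γ = -691/511.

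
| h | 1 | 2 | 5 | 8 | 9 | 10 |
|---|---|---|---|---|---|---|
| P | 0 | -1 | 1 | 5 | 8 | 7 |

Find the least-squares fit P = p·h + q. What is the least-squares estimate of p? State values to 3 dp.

AᵀA·[p, q]ᵀ = AᵀP reads: 275·p + 35·q = 185;  35·p + 6·q = 20.
Eliminating q: 6·(row 1) − 35·(row 2) gives 425·p = 6·185 − 35·20 = 410, so p = 82/85.
Then q = (20 − 35·(82/85))/6 = -39/17.

p = 0.965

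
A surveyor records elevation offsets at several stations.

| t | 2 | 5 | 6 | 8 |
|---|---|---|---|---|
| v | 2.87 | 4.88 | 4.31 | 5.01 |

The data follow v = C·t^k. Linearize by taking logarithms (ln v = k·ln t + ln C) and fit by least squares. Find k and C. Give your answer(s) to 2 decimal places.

With ln vᵢ as the transformed response and ln tᵢ as the regressor:
XᵀX = [[10.6052, 6.1738]; [6.1738, 4]], rhs = [9.2505, 5.7118]ᵀ  (here Σln t = 6.1738, Σ(ln t)² = 10.6052, Σln v = 5.7118, Σln t·ln v = 9.2505).
Solving (det = 4.3053): k = 0.40380, ln C = 0.80471, so C = exp(0.80471) = 2.23605.

k = 0.40, C = 2.24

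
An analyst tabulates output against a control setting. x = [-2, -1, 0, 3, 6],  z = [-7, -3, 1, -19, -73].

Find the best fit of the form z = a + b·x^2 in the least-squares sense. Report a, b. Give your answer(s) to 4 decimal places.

Sums needed: Σ1 = 5, Σx^2 = 50, Σx^2·x^2 = 1394.
For Aᵀz: Σz = -101, Σx^2·z = -2830.
Eliminating b: 1394·(row 1) − 50·(row 2) gives 4470·a = 1394·(-101) − 50·(-2830) = 706, so a = 353/2235.
Then b = ((-2830) − 50·(353/2235))/1394 = -910/447.

a = 0.1579, b = -2.0358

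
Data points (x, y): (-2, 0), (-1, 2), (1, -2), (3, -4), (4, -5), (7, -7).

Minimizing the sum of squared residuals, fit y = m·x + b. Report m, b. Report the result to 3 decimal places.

m = -0.946, b = -0.774

From the data, Σx·x = 80, Σx = 12, Σ1 = 6.
Right-hand side: Σx·y = -85, Σy = -16.
Normal equations: [[80, 12]; [12, 6]]·[m, b]ᵀ = [-85, -16]ᵀ.
det = 80·6 − 12² = 336.
m = ((-85)·6 − 12·(-16))/336 = -53/56; b = (80·(-16) − 12·(-85))/336 = -65/84.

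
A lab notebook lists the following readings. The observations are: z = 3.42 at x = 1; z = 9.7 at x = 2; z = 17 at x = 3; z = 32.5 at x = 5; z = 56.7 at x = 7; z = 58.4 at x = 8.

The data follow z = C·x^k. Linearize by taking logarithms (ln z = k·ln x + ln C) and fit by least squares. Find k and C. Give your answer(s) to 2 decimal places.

Taking logs, ln z = k·ln x + ln C, so regress ln z on ln x.
Sums: Σln x = 7.4265, Σ(ln x)² = 12.3883, Σln z = 17.9213, Σln x·ln z = 26.6053.
Normal system: [[12.3883, 7.4265]; [7.4265, 6]]·[k, ln C]ᵀ = [26.6053, 17.9213]ᵀ.
Δ = 12.3883·6 − (7.4265)² = 19.1764; k = (26.6053·6 − 7.4265·17.9213)/19.1764 = 1.38389, ln C = (12.3883·17.9213 − 7.4265·26.6053)/19.1764 = 1.27396, so C = exp(1.27396) = 3.57499.

k = 1.38, C = 3.57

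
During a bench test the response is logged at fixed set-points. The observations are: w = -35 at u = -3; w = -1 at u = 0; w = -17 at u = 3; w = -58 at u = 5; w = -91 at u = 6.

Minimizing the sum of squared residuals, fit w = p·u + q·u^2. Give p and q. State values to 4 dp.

Entries of AᵀA: Σu·u = 79, Σu·u^2 = 341, Σu^2·u^2 = 2083.
And Σu·w = -782, Σu^2·w = -5194.
AᵀA·[p, q]ᵀ = Aᵀw becomes [[79, 341]; [341, 2083]]·[p, q]ᵀ = [-782, -5194]ᵀ.
det = 79·2083 − 341² = 48276.
p = ((-782)·2083 − 341·(-5194))/48276 = 11854/4023; q = (79·(-5194) − 341·(-782))/48276 = -11972/4023.

p = 2.9466, q = -2.9759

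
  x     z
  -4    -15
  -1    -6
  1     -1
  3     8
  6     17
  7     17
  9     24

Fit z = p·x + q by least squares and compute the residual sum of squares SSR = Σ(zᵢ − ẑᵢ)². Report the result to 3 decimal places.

SSR = 9.305

The normal system MᵀM·[p, q]ᵀ = Mᵀz is [[193, 21]; [21, 7]]·[p, q]ᵀ = [526, 44]ᵀ.
Eliminating q: 7·(row 1) − 21·(row 2) gives 910·p = 7·526 − 21·44 = 2758, so p = 197/65.
Then q = (44 − 21·(197/65))/7 = -1277/455.
Residuals: -32/455, -74/455, -557/455, 12/7, 738/455, -641/455, -214/455; SSR = 4234/455.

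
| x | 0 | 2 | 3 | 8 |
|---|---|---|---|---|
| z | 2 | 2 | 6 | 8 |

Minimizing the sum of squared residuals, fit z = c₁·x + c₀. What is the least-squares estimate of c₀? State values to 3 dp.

c₀ = 1.928

Sums needed: Σx·x = 77, Σx = 13, Σ1 = 4.
Right-hand side: Σx·z = 86, Σz = 18.
Eliminating c₀: 4·(row 1) − 13·(row 2) gives 139·c₁ = 4·86 − 13·18 = 110, so c₁ = 110/139.
Then c₀ = (18 − 13·(110/139))/4 = 268/139.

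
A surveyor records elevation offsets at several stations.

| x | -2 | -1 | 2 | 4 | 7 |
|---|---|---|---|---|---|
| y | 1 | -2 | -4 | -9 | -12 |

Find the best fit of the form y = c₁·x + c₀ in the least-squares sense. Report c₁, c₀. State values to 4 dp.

c₁ = -1.4074, c₀ = -2.3852

Normal-equation sums: Σx·x = 74, Σx = 10, Σ1 = 5.
Right-hand side: Σx·y = -128, Σy = -26.
So MᵀM·[c₁, c₀]ᵀ = Mᵀy: [[74, 10]; [10, 5]]·[c₁, c₀]ᵀ = [-128, -26]ᵀ.
Determinant 74·5 − 10² = 270.
c₁ = ((-128)·5 − 10·(-26))/270 = -38/27; c₀ = (74·(-26) − 10·(-128))/270 = -322/135.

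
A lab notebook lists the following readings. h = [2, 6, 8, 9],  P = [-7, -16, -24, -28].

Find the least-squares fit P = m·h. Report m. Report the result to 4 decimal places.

m = -2.9946

MᵀM·[m]ᵀ = MᵀP reads: 185·m = -554.
m = (-554)/185 = -2.99459.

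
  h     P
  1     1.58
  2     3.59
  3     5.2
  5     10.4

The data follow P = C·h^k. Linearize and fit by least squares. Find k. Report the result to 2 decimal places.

k = 1.15

Linearized form: ln P = k·ln h + ln C. From the 4 transformed points,
AᵀA = [[4.2777, 3.4012]; [3.4012, 4]], rhs = [6.4662, 5.7260]ᵀ  (here Σln h = 3.4012, Σ(ln h)² = 4.2777, Σln P = 5.7260, Σln h·ln P = 6.4662).
Slope k = (n·Σln h·ln P − Σln h·Σln P)/(n·Σ(ln h)² − (Σln h)²) = (4·6.4662 − 3.4012·5.7260)/5.5426 = 1.15276; ln C = (Σln P − k·Σln h)/n = 0.45132.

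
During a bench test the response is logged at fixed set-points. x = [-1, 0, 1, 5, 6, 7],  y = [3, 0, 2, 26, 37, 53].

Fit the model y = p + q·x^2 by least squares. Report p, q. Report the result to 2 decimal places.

p = 0.73, q = 1.04

The normal system MᵀM·[p, q]ᵀ = Mᵀy is [[6, 112]; [112, 4324]]·[p, q]ᵀ = [121, 4584]ᵀ.
Δ = 6·4324 − 112² = 13400.
p = (121·4324 − 112·4584)/13400 = 2449/3350; q = (6·4584 − 112·121)/13400 = 1744/1675.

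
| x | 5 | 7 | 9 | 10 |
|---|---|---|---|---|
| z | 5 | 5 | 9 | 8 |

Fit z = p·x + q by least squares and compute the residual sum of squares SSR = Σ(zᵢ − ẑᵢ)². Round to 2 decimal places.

Compute the Gram sums: Σx·x = 255, Σx = 31, Σ1 = 4.
And Σx·z = 221, Σz = 27.
AᵀA·[p, q]ᵀ = Aᵀz becomes [[255, 31]; [31, 4]]·[p, q]ᵀ = [221, 27]ᵀ.
det = 255·4 − 31² = 59.
p = (221·4 − 31·27)/59 = 47/59; q = (255·27 − 31·221)/59 = 34/59.
Residuals: 26/59, -68/59, 74/59, -32/59; SSR = 200/59.

SSR = 3.39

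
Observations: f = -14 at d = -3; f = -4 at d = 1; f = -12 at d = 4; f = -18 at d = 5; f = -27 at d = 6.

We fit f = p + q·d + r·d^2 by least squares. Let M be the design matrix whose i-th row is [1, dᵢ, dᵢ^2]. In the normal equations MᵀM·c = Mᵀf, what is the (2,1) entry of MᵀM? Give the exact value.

13

Row 2 ↔ basis d, column 1 ↔ basis 1, so (MᵀM)_{2,1} = Σᵢ d = (-3)·(1) + (1)·(1) + (4)·(1) + (5)·(1) + (6)·(1) = 13.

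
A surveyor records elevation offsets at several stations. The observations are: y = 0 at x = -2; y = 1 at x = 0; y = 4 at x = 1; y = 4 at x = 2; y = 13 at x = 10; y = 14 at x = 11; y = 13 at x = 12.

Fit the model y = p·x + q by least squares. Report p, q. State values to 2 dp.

Normal-equation sums: Σx·x = 374, Σx = 34, Σ1 = 7.
And Σx·y = 452, Σy = 49.
Normal equations: [[374, 34]; [34, 7]]·[p, q]ᵀ = [452, 49]ᵀ.
Δ = 374·7 − 34² = 1462.
p = (452·7 − 34·49)/1462 = 749/731; q = (374·49 − 34·452)/1462 = 87/43.

p = 1.02, q = 2.02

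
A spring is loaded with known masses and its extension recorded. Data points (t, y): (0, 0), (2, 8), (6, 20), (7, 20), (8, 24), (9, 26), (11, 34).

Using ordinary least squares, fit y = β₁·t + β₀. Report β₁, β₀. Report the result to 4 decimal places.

Forming XᵀX = [[355, 43]; [43, 7]] and Xᵀy = [1076, 132]ᵀ gives XᵀX·[β₁, β₀]ᵀ = Xᵀy.
Δ = 355·7 − 43² = 636.
β₁ = (1076·7 − 43·132)/636 = 464/159; β₀ = (355·132 − 43·1076)/636 = 148/159.

β₁ = 2.9182, β₀ = 0.9308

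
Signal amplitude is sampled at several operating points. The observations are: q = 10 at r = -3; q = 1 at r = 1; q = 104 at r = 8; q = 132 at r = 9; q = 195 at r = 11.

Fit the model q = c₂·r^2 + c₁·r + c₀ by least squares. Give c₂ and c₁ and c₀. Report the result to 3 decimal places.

c₂ = 1.548, c₁ = 0.839, c₀ = -1.409

Compute the Gram sums: Σr^2·r^2 = 25380, Σr^2·r = 2546, Σr^2 = 276, Σr·r = 276, Σr = 26, Σ1 = 5.
Moment sums: Σr^2·q = 41034, Σr·q = 4136, Σq = 442.
MᵀM·[c₂, c₁, c₀]ᵀ = Mᵀq becomes [[25380, 2546, 276]; [2546, 276, 26]; [276, 26, 5]]·[c₂, c₁, c₀]ᵀ = [41034, 4136, 442]ᵀ.
Inverting the 3×3 Gram matrix, [c₂, c₁, c₀]ᵀ = [376358/243139, 204075/243139, -342664/243139]ᵀ.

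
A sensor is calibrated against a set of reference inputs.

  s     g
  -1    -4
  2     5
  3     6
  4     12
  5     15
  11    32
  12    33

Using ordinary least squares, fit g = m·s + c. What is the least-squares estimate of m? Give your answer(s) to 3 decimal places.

Sums needed: Σs·s = 320, Σs = 36, Σ1 = 7.
And Σs·g = 903, Σg = 99.
So AᵀA·[m, c]ᵀ = Aᵀg: [[320, 36]; [36, 7]]·[m, c]ᵀ = [903, 99]ᵀ.
Eliminating c: 7·(row 1) − 36·(row 2) gives 944·m = 7·903 − 36·99 = 2757, so m = 2757/944.
Then c = (99 − 36·(2757/944))/7 = -207/236.

m = 2.921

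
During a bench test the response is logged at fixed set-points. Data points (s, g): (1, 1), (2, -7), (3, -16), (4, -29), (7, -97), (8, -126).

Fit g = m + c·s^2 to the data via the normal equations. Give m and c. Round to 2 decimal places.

Normal-equation sums: Σ1 = 6, Σs^2 = 143, Σs^2·s^2 = 6851.
Right-hand side: Σg = -274, Σs^2·g = -13452.
AᵀA·[m, c]ᵀ = Aᵀg becomes [[6, 143]; [143, 6851]]·[m, c]ᵀ = [-274, -13452]ᵀ.
Determinant 6·6851 − 143² = 20657.
m = ((-274)·6851 − 143·(-13452))/20657 = 3574/1589; c = (6·(-13452) − 143·(-274))/20657 = -41530/20657.

m = 2.25, c = -2.01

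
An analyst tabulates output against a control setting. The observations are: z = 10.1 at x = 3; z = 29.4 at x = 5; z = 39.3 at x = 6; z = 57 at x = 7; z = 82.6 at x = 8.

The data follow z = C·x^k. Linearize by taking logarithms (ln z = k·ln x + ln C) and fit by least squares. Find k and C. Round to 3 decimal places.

Linearized form: ln z = k·ln x + ln C. From the 5 transformed points,
Σln x = 8.5252, Σ(ln x)² = 15.1183, Σln z = 17.8218, Σln x·ln z = 31.6061.
Equations: 15.1183·k + 8.5252·ln C = 31.6061;  8.5252·k + 5·ln C = 17.8218.
Δ = 15.1183·5 − (8.5252)² = 2.9130; k = (31.6061·5 − 8.5252·17.8218)/2.9130 = 2.09291, ln C = (15.1183·17.8218 − 8.5252·31.6061)/2.9130 = -0.00412, so C = exp(-0.00412) = 0.99589.

k = 2.093, C = 0.996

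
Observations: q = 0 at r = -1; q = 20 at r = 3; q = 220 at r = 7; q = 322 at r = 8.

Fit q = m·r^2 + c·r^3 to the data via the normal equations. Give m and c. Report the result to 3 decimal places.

Normal-equation sums: Σr^2·r^2 = 6579, Σr^2·r^3 = 49817, Σr^3·r^3 = 380523.
And Σr^2·q = 31568, Σr^3·q = 240864.
MᵀM·[m, c]ᵀ = Mᵀq becomes [[6579, 49817]; [49817, 380523]]·[m, c]ᵀ = [31568, 240864]ᵀ.
Δ = 6579·380523 − 49817² = 21727328.
m = (31568·380523 − 49817·240864)/21727328 = 826761/1357958; c = (6579·240864 − 49817·31568)/21727328 = 751325/1357958.

m = 0.609, c = 0.553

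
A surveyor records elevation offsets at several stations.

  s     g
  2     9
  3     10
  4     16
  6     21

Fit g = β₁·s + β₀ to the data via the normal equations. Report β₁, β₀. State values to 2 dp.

β₁ = 3.20, β₀ = 2.00

The normal system MᵀM·[β₁, β₀]ᵀ = Mᵀg is [[65, 15]; [15, 4]]·[β₁, β₀]ᵀ = [238, 56]ᵀ.
Eliminating β₀: 4·(row 1) − 15·(row 2) gives 35·β₁ = 4·238 − 15·56 = 112, so β₁ = 16/5.
Then β₀ = (56 − 15·(16/5))/4 = 2.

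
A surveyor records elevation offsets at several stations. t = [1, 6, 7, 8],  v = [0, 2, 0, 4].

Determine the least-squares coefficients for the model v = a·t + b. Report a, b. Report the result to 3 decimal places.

a = 0.379, b = -0.586

XᵀX·[a, b]ᵀ = Xᵀv reads: 150·a + 22·b = 44;  22·a + 4·b = 6.
(Σt·t = 150, Σt = 22, Σ1 = 4, Σt·v = 44, Σv = 6.)
det = 150·4 − 22² = 116.
a = (44·4 − 22·6)/116 = 11/29; b = (150·6 − 22·44)/116 = -17/29.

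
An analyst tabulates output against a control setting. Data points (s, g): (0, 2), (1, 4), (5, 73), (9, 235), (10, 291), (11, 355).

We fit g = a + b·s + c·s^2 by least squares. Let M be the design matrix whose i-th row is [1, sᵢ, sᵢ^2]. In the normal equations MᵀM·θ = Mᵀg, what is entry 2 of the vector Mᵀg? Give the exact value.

9299

Entry 2 ↔ basis s, so (Mᵀg)_{2} = Σᵢ (s)·gᵢ = (0)·(2) + (1)·(4) + (5)·(73) + (9)·(235) + (10)·(291) + (11)·(355) = 9299.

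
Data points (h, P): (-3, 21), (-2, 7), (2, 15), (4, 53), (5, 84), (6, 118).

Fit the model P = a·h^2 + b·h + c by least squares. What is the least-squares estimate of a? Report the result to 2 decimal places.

With design matrix X, XᵀX = [[2290, 378, 94]; [378, 94, 12]; [94, 12, 6]] and XᵀP = [7473, 1293, 298]ᵀ.
Inverting the 3×3 Gram matrix, [a, b, c]ᵀ = [9581/3167, 55287/31670, -19327/15835]ᵀ.

a = 3.03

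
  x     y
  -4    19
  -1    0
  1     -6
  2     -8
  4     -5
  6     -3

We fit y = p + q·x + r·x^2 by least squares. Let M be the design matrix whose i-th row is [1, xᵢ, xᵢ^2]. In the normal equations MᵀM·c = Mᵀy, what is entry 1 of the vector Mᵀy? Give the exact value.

-3

Entry 1 ↔ basis 1, so (Mᵀy)_{1} = Σᵢ yᵢ = (1)·(19) + (1)·(0) + (1)·(-6) + (1)·(-8) + (1)·(-5) + (1)·(-3) = -3.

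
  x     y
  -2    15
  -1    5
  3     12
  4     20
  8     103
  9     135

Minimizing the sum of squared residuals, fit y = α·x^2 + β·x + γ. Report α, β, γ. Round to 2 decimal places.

The normal system AᵀA·[α, β, γ]ᵀ = Aᵀy is [[11011, 1323, 175]; [1323, 175, 21]; [175, 21, 6]]·[α, β, γ]ᵀ = [18020, 2120, 290]ᵀ.
Inverting the 3×3 Gram matrix, [α, β, γ]ᵀ = [137/70, -5711/2030, 159/145]ᵀ.

α = 1.96, β = -2.81, γ = 1.10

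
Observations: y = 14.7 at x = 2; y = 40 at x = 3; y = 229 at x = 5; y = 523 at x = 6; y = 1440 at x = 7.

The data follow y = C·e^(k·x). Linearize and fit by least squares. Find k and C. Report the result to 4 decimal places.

Taking logs, ln y = k·x + ln C, so regress ln y on x.
XᵀX = [[123.0000, 23.0000]; [23.0000, 5]], rhs = [132.0752, 25.3424]ᵀ  (here Σx = 23.0000, Σ(x)² = 123.0000, Σln y = 25.3424, Σx·ln y = 132.0752).
Slope k = (n·Σx·ln y − Σx·Σln y)/(n·Σ(x)² − (Σx)²) = (5·132.0752 − 23.0000·25.3424)/86.0000 = 0.90117; ln C = (Σln y − k·Σx)/n = 0.92312, so C = exp(0.92312) = 2.51714.

k = 0.9012, C = 2.5171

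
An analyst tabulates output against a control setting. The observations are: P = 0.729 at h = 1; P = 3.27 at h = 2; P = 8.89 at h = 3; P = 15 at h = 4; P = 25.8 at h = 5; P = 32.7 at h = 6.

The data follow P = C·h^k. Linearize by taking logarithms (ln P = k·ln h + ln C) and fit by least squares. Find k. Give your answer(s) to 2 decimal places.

Let Y = ln P. Fitting Y = k·ln h + ln C by least squares:
Σln h = 6.5793, Σ(ln h)² = 9.4099, Σln P = 12.4994, Σln h·ln P = 18.4556.
Equations: 9.4099·k + 6.5793·ln C = 18.4556;  6.5793·k + 6·ln C = 12.4994.
Solving (det = 13.1729): k = 2.16328, ln C = -0.28888.

k = 2.16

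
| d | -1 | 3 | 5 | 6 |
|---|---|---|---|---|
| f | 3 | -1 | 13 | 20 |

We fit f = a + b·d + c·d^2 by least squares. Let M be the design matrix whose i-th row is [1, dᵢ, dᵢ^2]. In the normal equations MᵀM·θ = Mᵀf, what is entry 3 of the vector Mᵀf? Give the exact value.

Entry 3 ↔ basis d^2, so (Mᵀf)_{3} = Σᵢ (d^2)·fᵢ = (1)·(3) + (9)·(-1) + (25)·(13) + (36)·(20) = 1039.

1039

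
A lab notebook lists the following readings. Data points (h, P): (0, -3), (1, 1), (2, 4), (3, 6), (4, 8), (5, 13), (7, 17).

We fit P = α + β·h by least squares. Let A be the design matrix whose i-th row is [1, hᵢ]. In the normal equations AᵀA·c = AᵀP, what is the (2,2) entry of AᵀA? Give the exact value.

104

Row 2 ↔ basis h, column 2 ↔ basis h, so (AᵀA)_{2,2} = Σᵢ (h)·(h) = (0)·(0) + (1)·(1) + (2)·(2) + (3)·(3) + (4)·(4) + (5)·(5) + (7)·(7) = 104.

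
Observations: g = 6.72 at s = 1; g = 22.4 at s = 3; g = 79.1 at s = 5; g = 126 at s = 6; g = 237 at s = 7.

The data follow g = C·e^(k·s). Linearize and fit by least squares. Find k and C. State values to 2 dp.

Linearized form: ln g = k·s + ln C. From the 5 transformed points,
Σs = 22.0000, Σ(s)² = 120.0000, Σln g = 19.6892, Σs·ln g = 100.3799.
Normal system: [[120.0000, 22.0000]; [22.0000, 5]]·[k, ln C]ᵀ = [100.3799, 19.6892]ᵀ.
Δ = 120.0000·5 − (22.0000)² = 116.0000; k = (100.3799·5 − 22.0000·19.6892)/116.0000 = 0.59256, ln C = (120.0000·19.6892 − 22.0000·100.3799)/116.0000 = 1.33057, so C = exp(1.33057) = 3.78318.

k = 0.59, C = 3.78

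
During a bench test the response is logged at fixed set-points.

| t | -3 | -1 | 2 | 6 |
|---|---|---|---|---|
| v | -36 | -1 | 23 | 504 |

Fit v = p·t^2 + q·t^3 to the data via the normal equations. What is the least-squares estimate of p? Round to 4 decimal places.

p = 1.9794

Normal-equation sums: Σt^2·t^2 = 1394, Σt^2·t^3 = 7564, Σt^3·t^3 = 47450.
And Σt^2·v = 17911, Σt^3·v = 110021.
Δ = 1394·47450 − 7564² = 8931204.
p = (17911·47450 − 7564·110021)/8931204 = 982117/496178; q = (1394·110021 − 7564·17911)/8931204 = 993915/496178.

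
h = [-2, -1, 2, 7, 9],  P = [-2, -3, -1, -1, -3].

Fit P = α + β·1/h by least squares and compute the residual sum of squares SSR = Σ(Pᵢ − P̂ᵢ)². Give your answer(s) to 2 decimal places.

SSR = 2.35

From the data, Σ1 = 5, Σ1/h = -47/63, Σ1/h·1/h = 12167/7938.
Moment sums: ΣP = -10, Σ1/h·P = 127/42.
det = 5·(12167/7938) − (-47/63)² = 56417/7938.
α = ((-10)·(12167/7938) − (-47/63)·(127/42))/(56417/7938) = -103763/56417; β = (5·(127/42) − (-47/63)·(-10))/(56417/7938) = 60795/56417.
Residuals: 42653/112834, -4693/56417, 33897/112834, 38661/56417, -72243/56417; SSR = 265091/112834.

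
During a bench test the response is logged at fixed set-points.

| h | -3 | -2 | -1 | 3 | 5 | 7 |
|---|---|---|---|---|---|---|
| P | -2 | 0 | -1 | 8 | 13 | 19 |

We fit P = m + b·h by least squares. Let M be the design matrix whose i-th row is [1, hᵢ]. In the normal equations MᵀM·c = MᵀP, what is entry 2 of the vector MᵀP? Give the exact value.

229

Entry 2 ↔ basis h, so (MᵀP)_{2} = Σᵢ (h)·Pᵢ = (-3)·(-2) + (-2)·(0) + (-1)·(-1) + (3)·(8) + (5)·(13) + (7)·(19) = 229.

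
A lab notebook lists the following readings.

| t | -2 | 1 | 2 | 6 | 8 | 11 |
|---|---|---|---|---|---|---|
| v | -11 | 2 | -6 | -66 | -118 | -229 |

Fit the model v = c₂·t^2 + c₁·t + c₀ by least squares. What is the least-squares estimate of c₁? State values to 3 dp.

c₁ = 1.230

Forming AᵀA = [[20066, 2060, 230]; [2060, 230, 26]; [230, 26, 6]] and Aᵀv = [-37703, -3847, -428]ᵀ gives AᵀA·[c₂, c₁, c₀]ᵀ = Aᵀv.
Inverting the 3×3 Gram matrix, [c₂, c₁, c₀]ᵀ = [-51853/25806, 31729/25806, 1563/4301]ᵀ.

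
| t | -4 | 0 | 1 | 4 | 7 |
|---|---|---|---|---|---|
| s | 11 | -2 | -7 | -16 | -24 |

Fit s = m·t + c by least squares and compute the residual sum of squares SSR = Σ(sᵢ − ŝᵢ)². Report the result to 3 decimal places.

The normal equations are: 82·m + 8·c = -283;  8·m + 5·c = -38.
Eliminating c: 5·(row 1) − 8·(row 2) gives 346·m = 5·(-283) − 8·(-38) = -1111, so m = -1111/346.
Then c = ((-38) − 8·(-1111/346))/5 = -426/173.
Residuals: 107/173, 80/173, -459/346, -120/173, 325/346; SSR = 1287/346.

SSR = 3.720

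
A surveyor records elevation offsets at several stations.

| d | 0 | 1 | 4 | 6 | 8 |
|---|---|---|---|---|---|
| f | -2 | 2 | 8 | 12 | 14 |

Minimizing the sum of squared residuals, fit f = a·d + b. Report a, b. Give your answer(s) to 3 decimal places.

With design matrix M, MᵀM = [[117, 19]; [19, 5]] and Mᵀf = [218, 34]ᵀ.
det = 117·5 − 19² = 224.
a = (218·5 − 19·34)/224 = 111/56; b = (117·34 − 19·218)/224 = -41/56.

a = 1.982, b = -0.732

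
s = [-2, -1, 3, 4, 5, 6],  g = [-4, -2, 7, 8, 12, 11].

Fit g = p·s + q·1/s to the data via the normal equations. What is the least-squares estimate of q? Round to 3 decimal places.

Entries of MᵀM: Σs·s = 91, Σs·1/s = 6, Σ1/s·1/s = 5369/3600.
Right-hand side: Σs·g = 189, Σ1/s·g = 377/30.
Normal equations: [[91, 6]; [6, 5369/3600]]·[p, q]ᵀ = [189, 377/30]ᵀ.
Eliminating q: (5369/3600)·(row 1) − 6·(row 2) gives (358979/3600)·p = (5369/3600)·189 − 6·(377/30) = 82589/400, so p = 743301/358979.
Then q = ((377/30) − 6·(743301/358979))/(5369/3600) = 34440/358979.

q = 0.096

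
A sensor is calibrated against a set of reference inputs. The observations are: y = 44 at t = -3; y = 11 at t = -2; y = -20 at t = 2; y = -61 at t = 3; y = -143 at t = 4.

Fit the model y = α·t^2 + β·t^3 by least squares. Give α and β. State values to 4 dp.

AᵀA·[α, β]ᵀ = Aᵀy reads: 450·α + 1024·β = -2477;  1024·α + 5682·β = -12235.
(Σt^2·t^2 = 450, Σt^2·t^3 = 1024, Σt^3·t^3 = 5682, Σt^2·y = -2477, Σt^3·y = -12235.)
det = 450·5682 − 1024² = 1508324.
α = ((-2477)·5682 − 1024·(-12235))/1508324 = -772837/754162; β = (450·(-12235) − 1024·(-2477))/1508324 = -1484651/754162.

α = -1.0248, β = -1.9686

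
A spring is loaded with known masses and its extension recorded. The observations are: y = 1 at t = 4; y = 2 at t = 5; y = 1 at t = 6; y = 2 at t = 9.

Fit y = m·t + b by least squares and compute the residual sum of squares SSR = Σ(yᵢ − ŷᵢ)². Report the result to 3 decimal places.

SSR = 0.714

Sums needed: Σt·t = 158, Σt = 24, Σ1 = 4.
For Xᵀy: Σt·y = 38, Σy = 6.
Δ = 158·4 − 24² = 56.
m = (38·4 − 24·6)/56 = 1/7; b = (158·6 − 24·38)/56 = 9/14.
Residuals: -3/14, 9/14, -1/2, 1/14; SSR = 5/7.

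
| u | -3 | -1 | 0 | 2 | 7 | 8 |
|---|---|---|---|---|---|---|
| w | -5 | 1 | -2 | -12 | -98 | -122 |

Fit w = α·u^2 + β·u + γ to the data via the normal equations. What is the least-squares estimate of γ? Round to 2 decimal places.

γ = -0.85

Sums needed: Σu^2·u^2 = 6595, Σu^2·u = 835, Σu^2 = 127, Σu·u = 127, Σu = 13, Σ1 = 6.
For Aᵀw: Σu^2·w = -12702, Σu·w = -1672, Σw = -238.
AᵀA·[α, β, γ]ᵀ = Aᵀw becomes [[6595, 835, 127]; [835, 127, 13]; [127, 13, 6]]·[α, β, γ]ᵀ = [-12702, -1672, -238]ᵀ.
Solving the 3×3 system (Gaussian elimination) gives α = -330413/218136, β = -680557/218136, γ = -30741/36356.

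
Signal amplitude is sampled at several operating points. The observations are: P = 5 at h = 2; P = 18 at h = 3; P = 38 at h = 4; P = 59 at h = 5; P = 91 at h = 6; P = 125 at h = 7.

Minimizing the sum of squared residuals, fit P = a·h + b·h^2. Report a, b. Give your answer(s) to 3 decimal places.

From the data, Σh·h = 139, Σh·h^2 = 783, Σh^2·h^2 = 4675.
For XᵀP: Σh·P = 1932, Σh^2·P = 11666.
So XᵀX·[a, b]ᵀ = XᵀP: [[139, 783]; [783, 4675]]·[a, b]ᵀ = [1932, 11666]ᵀ.
det = 139·4675 − 783² = 36736.
a = (1932·4675 − 783·11666)/36736 = -51189/18368; b = (139·11666 − 783·1932)/36736 = 54409/18368.

a = -2.787, b = 2.962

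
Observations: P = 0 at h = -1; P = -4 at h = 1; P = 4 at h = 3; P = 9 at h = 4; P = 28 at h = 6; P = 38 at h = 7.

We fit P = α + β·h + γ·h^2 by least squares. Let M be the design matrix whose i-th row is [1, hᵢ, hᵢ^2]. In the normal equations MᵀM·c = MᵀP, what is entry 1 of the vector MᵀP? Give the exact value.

Entry 1 ↔ basis 1, so (MᵀP)_{1} = Σᵢ Pᵢ = (1)·(0) + (1)·(-4) + (1)·(4) + (1)·(9) + (1)·(28) + (1)·(38) = 75.

75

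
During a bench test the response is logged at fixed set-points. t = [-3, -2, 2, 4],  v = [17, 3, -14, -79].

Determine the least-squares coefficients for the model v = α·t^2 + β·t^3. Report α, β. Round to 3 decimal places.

The normal equations are: 369·α + 781·β = -1155;  781·α + 4953·β = -5651.
(Σt^2·t^2 = 369, Σt^2·t^3 = 781, Σt^3·t^3 = 4953, Σt^2·v = -1155, Σt^3·v = -5651.)
Determinant 369·4953 − 781² = 1217696.
α = ((-1155)·4953 − 781·(-5651))/1217696 = -326821/304424; β = (369·(-5651) − 781·(-1155))/1217696 = -295791/304424.

α = -1.074, β = -0.972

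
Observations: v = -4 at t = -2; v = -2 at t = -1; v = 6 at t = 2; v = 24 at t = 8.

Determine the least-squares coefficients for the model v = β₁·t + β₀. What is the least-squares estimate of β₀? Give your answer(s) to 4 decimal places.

Normal-equation sums: Σt·t = 73, Σt = 7, Σ1 = 4.
For Mᵀv: Σt·v = 214, Σv = 24.
Normal equations: [[73, 7]; [7, 4]]·[β₁, β₀]ᵀ = [214, 24]ᵀ.
det = 73·4 − 7² = 243.
β₁ = (214·4 − 7·24)/243 = 688/243; β₀ = (73·24 − 7·214)/243 = 254/243.

β₀ = 1.0453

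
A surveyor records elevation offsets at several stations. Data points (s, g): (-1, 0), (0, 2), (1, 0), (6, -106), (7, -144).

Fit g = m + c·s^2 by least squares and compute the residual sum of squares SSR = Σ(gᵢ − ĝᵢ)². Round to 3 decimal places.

SSR = 1.199

From the data, Σ1 = 5, Σs^2 = 87, Σs^2·s^2 = 3699.
Moment sums: Σg = -248, Σs^2·g = -10872.
So AᵀA·[m, c]ᵀ = Aᵀg: [[5, 87]; [87, 3699]]·[m, c]ᵀ = [-248, -10872]ᵀ.
Eliminating c: 3699·(row 1) − 87·(row 2) gives 10926·m = 3699·(-248) − 87·(-10872) = 28512, so m = 1584/607.
Then c = ((-10872) − 87·(1584/607))/3699 = -5464/1821.
Residuals: 712/1821, -370/607, 712/1821, -358/607, 760/1821; SSR = 728/607.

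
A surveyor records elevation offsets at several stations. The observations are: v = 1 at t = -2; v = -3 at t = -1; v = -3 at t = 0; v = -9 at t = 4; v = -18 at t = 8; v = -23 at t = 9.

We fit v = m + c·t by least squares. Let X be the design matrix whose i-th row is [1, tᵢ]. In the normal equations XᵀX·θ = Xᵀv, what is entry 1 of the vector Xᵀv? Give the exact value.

-55

Entry 1 ↔ basis 1, so (Xᵀv)_{1} = Σᵢ vᵢ = (1)·(1) + (1)·(-3) + (1)·(-3) + (1)·(-9) + (1)·(-18) + (1)·(-23) = -55.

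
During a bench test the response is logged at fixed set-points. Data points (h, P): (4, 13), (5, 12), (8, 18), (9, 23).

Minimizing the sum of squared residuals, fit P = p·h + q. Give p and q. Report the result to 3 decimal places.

p = 2.000, q = 3.500

With design matrix M, MᵀM = [[186, 26]; [26, 4]] and MᵀP = [463, 66]ᵀ.
Eliminating q: 4·(row 1) − 26·(row 2) gives 68·p = 4·463 − 26·66 = 136, so p = 2.
Then q = (66 − 26·2)/4 = 7/2.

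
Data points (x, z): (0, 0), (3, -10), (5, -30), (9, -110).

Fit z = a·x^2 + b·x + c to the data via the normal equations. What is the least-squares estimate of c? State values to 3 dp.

c = -0.186

From the data, Σx^2·x^2 = 7267, Σx^2·x = 881, Σx^2 = 115, Σx·x = 115, Σx = 17, Σ1 = 4.
For Aᵀz: Σx^2·z = -9750, Σx·z = -1170, Σz = -150.
So AᵀA·[a, b, c]ᵀ = Aᵀz: [[7267, 881, 115]; [881, 115, 17]; [115, 17, 4]]·[a, b, c]ᵀ = [-9750, -1170, -150]ᵀ.
Solving the 3×3 system (Gaussian elimination) gives a = -1310/859, b = 1320/859, c = -160/859.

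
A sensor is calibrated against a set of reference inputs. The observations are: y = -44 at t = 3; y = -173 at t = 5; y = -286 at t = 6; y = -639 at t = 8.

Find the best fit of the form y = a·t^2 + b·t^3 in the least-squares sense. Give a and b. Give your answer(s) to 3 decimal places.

a = -1.820, b = -1.020

From the data, Σt^2·t^2 = 6098, Σt^2·t^3 = 43912, Σt^3·t^3 = 325154.
Moment sums: Σt^2·y = -55913, Σt^3·y = -411757.
Normal equations: [[6098, 43912]; [43912, 325154]]·[a, b]ᵀ = [-55913, -411757]ᵀ.
Δ = 6098·325154 − 43912² = 54525348.
a = ((-55913)·325154 − 43912·(-411757))/54525348 = -16543703/9087558; b = (6098·(-411757) − 43912·(-55913))/54525348 = -9273755/9087558.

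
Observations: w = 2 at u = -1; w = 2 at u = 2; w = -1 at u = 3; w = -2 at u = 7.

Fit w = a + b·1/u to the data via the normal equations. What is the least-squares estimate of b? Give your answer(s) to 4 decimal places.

b = -1.1677

The normal system MᵀM·[a, b]ᵀ = Mᵀw is [[4, -1/42]; [-1/42, 2437/1764]]·[a, b]ᵀ = [1, -34/21]ᵀ.
Eliminating b: (2437/1764)·(row 1) − (-1/42)·(row 2) gives (1083/196)·a = (2437/1764)·1 − (-1/42)·(-34/21) = 2369/1764, so a = 2369/9747.
Then b = ((-34/21) − (-1/42)·(2369/9747))/(2437/1764) = -3794/3249.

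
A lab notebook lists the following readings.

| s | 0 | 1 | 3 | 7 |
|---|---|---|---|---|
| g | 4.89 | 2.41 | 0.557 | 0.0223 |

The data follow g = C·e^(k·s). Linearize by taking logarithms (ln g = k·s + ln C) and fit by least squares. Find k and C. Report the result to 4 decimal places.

Let Y = ln g. Fitting Y = k·s + ln C by least squares:
XᵀX = [[59.0000, 11.0000]; [11.0000, 4]], rhs = [-27.4981, -1.9215]ᵀ  (here Σs = 11.0000, Σ(s)² = 59.0000, Σln g = -1.9215, Σs·ln g = -27.4981).
Slope k = (n·Σs·ln g − Σs·Σln g)/(n·Σ(s)² − (Σs)²) = (4·-27.4981 − 11.0000·-1.9215)/115.0000 = -0.77266; ln C = (Σln g − k·Σs)/n = 1.64442, so C = exp(1.64442) = 5.17802.

k = -0.7727, C = 5.1780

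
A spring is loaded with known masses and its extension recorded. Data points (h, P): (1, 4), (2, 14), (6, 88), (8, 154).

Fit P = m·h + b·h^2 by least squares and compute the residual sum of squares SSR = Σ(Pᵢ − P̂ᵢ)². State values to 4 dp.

SSR = 4.0316

The normal equations are: 105·m + 737·b = 1792;  737·m + 5409·b = 13084.
(Σh·h = 105, Σh·h^2 = 737, Σh^2·h^2 = 5409, Σh·P = 1792, Σh^2·P = 13084.)
Eliminating b: 5409·(row 1) − 737·(row 2) gives 24776·m = 5409·1792 − 737·13084 = 50020, so m = 12505/6194.
Then b = (13084 − 737·(12505/6194))/5409 = 13279/6194.
Residuals: -504/3097, 4295/3097, -4001/3097, 1990/3097; SSR = 12486/3097.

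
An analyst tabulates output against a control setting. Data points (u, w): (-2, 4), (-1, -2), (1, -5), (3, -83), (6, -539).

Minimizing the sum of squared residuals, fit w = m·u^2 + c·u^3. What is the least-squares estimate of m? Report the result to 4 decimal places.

m = -3.2062

Sums needed: Σu^2·u^2 = 1395, Σu^2·u^3 = 7987, Σu^3·u^3 = 47451.
And Σu^2·w = -20142, Σu^3·w = -118700.
Determinant 1395·47451 − 7987² = 2401976.
m = ((-20142)·47451 − 7987·(-118700))/2401976 = -3850571/1200988; c = (1395·(-118700) − 7987·(-20142))/2401976 = -2356173/1200988.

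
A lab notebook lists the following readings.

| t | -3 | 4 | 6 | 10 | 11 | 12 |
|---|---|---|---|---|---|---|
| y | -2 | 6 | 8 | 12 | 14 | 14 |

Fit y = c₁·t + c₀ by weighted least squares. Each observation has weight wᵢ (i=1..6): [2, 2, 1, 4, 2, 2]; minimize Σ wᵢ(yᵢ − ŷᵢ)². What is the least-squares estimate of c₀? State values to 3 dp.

From the data, Σwᵢ·t·t = 1016, Σwᵢ·t = 94, Σwᵢ·1 = 13.
Right-hand side: Σwᵢ·t·y = 1232, Σwᵢ·y = 120.
Eliminating c₀: 13·(row 1) − 94·(row 2) gives 4372·c₁ = 13·1232 − 94·120 = 4736, so c₁ = 1184/1093.
Then c₀ = (120 − 94·(1184/1093))/13 = 1528/1093.

c₀ = 1.398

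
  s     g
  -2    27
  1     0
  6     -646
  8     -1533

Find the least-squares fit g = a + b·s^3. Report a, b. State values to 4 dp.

From the data, Σ1 = 4, Σs^3 = 721, Σs^3·s^3 = 308865.
And Σg = -2152, Σs^3·g = -924648.
Determinant 4·308865 − 721² = 715619.
a = ((-2152)·308865 − 721·(-924648))/715619 = 1993728/715619; b = (4·(-924648) − 721·(-2152))/715619 = -2147000/715619.

a = 2.7860, b = -3.0002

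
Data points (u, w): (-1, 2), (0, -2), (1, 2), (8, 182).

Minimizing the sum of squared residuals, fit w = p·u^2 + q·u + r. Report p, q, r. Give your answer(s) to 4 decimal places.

AᵀA·[p, q, r]ᵀ = Aᵀw reads: 4098·p + 512·q + 66·r = 11652;  512·p + 66·q + 8·r = 1456;  66·p + 8·q + 4·r = 184.
(Σu^2·u^2 = 4098, Σu^2·u = 512, Σu^2 = 66, Σu·u = 66, Σu = 8, Σ1 = 4, Σu^2·w = 11652, Σu·w = 1456, Σw = 184.)
Solving the 3×3 system (Gaussian elimination) gives p = 1736/605, q = -144/3025, r = -3782/3025.

p = 2.8694, q = -0.0476, r = -1.2502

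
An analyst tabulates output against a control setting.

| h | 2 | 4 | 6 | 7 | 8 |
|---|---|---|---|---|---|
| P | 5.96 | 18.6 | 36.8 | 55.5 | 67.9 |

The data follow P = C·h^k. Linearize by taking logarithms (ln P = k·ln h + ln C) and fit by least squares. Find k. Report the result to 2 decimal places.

Taking logs, ln P = k·ln h + ln C, so regress ln P on ln h.
Σln h = 7.8966, Σ(ln h)² = 13.7233, Σln P = 16.5481, Σln h·ln P = 28.3365.
Equations: 13.7233·k + 7.8966·ln C = 28.3365;  7.8966·k + 5·ln C = 16.5481.
Slope k = (n·Σln h·ln P − Σln h·Σln P)/(n·Σ(ln h)² − (Σln h)²) = (5·28.3365 − 7.8966·16.5481)/6.2610 = 1.75841; ln C = (Σln P − k·Σln h)/n = 0.53256.

k = 1.76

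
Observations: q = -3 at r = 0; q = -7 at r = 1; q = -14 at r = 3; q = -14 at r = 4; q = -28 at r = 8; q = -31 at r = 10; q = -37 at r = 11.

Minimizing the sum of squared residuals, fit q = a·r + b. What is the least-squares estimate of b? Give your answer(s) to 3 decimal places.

b = -3.678

The normal equations are: 311·a + 37·b = -1046;  37·a + 7·b = -134.
(Σr·r = 311, Σr = 37, Σ1 = 7, Σr·q = -1046, Σq = -134.)
Δ = 311·7 − 37² = 808.
a = ((-1046)·7 − 37·(-134))/808 = -591/202; b = (311·(-134) − 37·(-1046))/808 = -743/202.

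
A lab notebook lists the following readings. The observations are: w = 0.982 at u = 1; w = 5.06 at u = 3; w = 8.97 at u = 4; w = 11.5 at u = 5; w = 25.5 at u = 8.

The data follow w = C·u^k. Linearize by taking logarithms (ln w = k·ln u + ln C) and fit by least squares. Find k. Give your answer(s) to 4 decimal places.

Linearized form: ln w = k·ln u + ln C. From the 5 transformed points,
Σln u = 6.1738, Σ(ln u)² = 10.0431, Σln w = 9.4781, Σln u·ln w = 15.4881.
Equations: 10.0431·k + 6.1738·ln C = 15.4881;  6.1738·k + 5·ln C = 9.4781.
Slope k = (n·Σln u·ln w − Σln u·Σln w)/(n·Σ(ln u)² − (Σln u)²) = (5·15.4881 − 6.1738·9.4781)/12.1000 = 1.56401; ln C = (Σln w − k·Σln u)/n = -0.03555.

k = 1.5640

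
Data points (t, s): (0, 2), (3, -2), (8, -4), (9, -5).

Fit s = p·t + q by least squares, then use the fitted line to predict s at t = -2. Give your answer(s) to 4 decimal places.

Setting ∂/∂p … = 0 gives: 154·p + 20·q = -83;  20·p + 4·q = -9.
(Σt·t = 154, Σt = 20, Σ1 = 4, Σt·s = -83, Σs = -9.)
Determinant 154·4 − 20² = 216.
p = ((-83)·4 − 20·(-9))/216 = -19/27; q = (154·(-9) − 20·(-83))/216 = 137/108.
At t = -2: ŝ = (-19/27)·(-2) + (137/108)·(1) = 289/108.

ŝ = 2.6759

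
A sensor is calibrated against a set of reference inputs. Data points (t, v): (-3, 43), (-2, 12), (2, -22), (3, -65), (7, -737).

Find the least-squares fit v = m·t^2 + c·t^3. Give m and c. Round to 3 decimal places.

Setting ∂/∂m … = 0 gives: 2595·m + 16807·c = -36351;  16807·m + 119235·c = -255979.
Eliminating c: 119235·(row 1) − 16807·(row 2) gives 26939576·m = 119235·(-36351) − 16807·(-255979) = -32072432, so m = -4009054/3367447.
Then c = ((-255979) − 16807·(-4009054/3367447))/119235 = -6664281/3367447.

m = -1.191, c = -1.979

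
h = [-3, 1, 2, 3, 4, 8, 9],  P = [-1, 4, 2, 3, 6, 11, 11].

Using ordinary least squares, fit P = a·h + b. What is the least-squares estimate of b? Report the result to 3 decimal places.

With design matrix A, AᵀA = [[184, 24]; [24, 7]] and AᵀP = [231, 36]ᵀ.
Eliminating b: 7·(row 1) − 24·(row 2) gives 712·a = 7·231 − 24·36 = 753, so a = 753/712.
Then b = (36 − 24·(753/712))/7 = 135/89.

b = 1.517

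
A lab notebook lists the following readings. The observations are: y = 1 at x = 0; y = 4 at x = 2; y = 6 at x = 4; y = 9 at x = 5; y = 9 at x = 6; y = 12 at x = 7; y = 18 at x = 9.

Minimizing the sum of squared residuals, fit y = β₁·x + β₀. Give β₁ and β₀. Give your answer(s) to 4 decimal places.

Normal-equation sums: Σx·x = 211, Σx = 33, Σ1 = 7.
Moment sums: Σx·y = 377, Σy = 59.
Determinant 211·7 − 33² = 388.
β₁ = (377·7 − 33·59)/388 = 173/97; β₀ = (211·59 − 33·377)/388 = 2/97.

β₁ = 1.7835, β₀ = 0.0206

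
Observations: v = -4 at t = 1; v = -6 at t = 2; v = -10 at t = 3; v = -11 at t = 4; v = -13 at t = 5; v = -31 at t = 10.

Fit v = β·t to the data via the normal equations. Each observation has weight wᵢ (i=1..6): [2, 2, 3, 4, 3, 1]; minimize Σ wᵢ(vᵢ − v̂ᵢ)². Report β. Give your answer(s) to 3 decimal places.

β = -2.909

Entries of MᵀWM: Σwᵢ·t·t = 276.
For MᵀWv: Σwᵢ·t·v = -803.
MᵀWM·[β]ᵀ = MᵀWv becomes [[276]]·[β]ᵀ = [-803]ᵀ.
Hence β = -803 / 276 ≈ -2.90942.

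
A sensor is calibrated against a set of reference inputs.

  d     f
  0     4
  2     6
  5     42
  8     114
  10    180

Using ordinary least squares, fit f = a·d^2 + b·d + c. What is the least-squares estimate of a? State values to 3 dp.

a = 2.000

The normal equations are: 14737·a + 1645·b + 193·c = 26370;  1645·a + 193·b + 25·c = 2934;  193·a + 25·b + 5·c = 346.
Row-reducing yields a = 2, b = -39/17, c = 59/17.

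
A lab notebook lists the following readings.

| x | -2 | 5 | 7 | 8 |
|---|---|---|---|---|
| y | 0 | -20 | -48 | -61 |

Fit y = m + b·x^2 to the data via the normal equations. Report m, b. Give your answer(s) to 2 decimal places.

m = 4.60, b = -1.04

Forming MᵀM = [[4, 142]; [142, 7138]] and Mᵀy = [-129, -6756]ᵀ gives MᵀM·[m, b]ᵀ = Mᵀy.
det = 4·7138 − 142² = 8388.
m = ((-129)·7138 − 142·(-6756))/8388 = 6425/1398; b = (4·(-6756) − 142·(-129))/8388 = -1451/1398.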